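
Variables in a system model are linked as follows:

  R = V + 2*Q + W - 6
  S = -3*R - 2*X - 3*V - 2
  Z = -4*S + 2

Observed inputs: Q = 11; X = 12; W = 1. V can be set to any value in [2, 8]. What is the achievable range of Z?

Substituting into the R equation gives R = V + 17.
S becomes -6*V - 77.
Substituting into the Z equation gives Z = 24*V + 310.
Linear in V, so extremes are at the endpoints: V = 2 gives Z = 358; V = 8 gives Z = 502.

358 to 502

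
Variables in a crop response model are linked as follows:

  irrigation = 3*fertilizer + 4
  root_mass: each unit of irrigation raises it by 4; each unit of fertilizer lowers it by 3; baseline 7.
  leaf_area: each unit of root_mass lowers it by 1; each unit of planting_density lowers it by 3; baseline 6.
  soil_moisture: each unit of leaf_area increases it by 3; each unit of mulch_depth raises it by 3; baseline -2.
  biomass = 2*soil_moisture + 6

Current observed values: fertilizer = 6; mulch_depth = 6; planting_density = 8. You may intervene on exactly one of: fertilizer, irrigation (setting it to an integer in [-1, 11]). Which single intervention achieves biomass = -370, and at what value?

Intervening on fertilizer: with other inputs at their observed values, biomass = -54*fertilizer - 208. Solving for -370 gives fertilizer = 3, within [-1, 11].
Intervening on irrigation: biomass = -24*irrigation - 4. Reaching -370 requires irrigation = 61/4, not an integer.

set fertilizer = 3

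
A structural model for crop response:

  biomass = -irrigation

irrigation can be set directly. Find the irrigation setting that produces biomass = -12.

irrigation = 12

Solve -irrigation = -12: irrigation = -12 / -1 = 12.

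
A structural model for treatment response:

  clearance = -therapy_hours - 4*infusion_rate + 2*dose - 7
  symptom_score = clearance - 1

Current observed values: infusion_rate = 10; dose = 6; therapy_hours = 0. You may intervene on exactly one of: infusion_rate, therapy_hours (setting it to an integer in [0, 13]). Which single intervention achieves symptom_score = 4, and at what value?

set infusion_rate = 0

Intervening on infusion_rate: with other inputs at their observed values, symptom_score = -4*infusion_rate + 4. Solving for 4 gives infusion_rate = 0, within [0, 13].
Intervening on therapy_hours: symptom_score = -therapy_hours - 36. Reaching 4 requires therapy_hours = -40, outside [0, 13].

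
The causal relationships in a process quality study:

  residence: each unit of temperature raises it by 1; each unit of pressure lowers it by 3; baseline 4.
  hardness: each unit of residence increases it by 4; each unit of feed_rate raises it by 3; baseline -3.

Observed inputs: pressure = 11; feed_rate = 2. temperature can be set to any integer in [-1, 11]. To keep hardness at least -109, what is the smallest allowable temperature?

Substituting into the residence equation gives residence = temperature - 29.
So hardness = 4*temperature - 113.
Require 4*temperature - 113 ≥ -109, so temperature ≥ 1.
The smallest integer in [-1, 11] satisfying this is 1.

temperature = 1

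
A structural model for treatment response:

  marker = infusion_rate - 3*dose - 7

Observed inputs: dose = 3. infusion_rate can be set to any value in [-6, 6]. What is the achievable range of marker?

Substituting into the marker equation gives marker = infusion_rate - 16.
Linear in infusion_rate, so extremes are at the endpoints: infusion_rate = -6 gives marker = -22; infusion_rate = 6 gives marker = -10.

-22 to -10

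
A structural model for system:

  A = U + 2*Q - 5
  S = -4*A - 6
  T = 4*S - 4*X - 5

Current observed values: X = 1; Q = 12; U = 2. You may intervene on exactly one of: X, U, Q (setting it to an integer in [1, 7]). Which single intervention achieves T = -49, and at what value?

set Q = 2

Intervening on X: T = -4*X - 365. Reaching -49 requires X = -79, outside [1, 7].
Intervening on U: T = -16*U - 337. Reaching -49 requires U = -18, outside [1, 7].
Intervening on Q: with other inputs at their observed values, T = -32*Q + 15. Solving for -49 gives Q = 2, within [1, 7].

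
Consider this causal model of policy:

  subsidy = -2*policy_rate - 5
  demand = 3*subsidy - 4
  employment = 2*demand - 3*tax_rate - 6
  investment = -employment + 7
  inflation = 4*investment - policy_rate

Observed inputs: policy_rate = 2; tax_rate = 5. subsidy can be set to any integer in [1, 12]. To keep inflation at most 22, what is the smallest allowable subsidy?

subsidy = 5

Intervening on subsidy fixes its value directly, overriding its dependence on policy_rate.
Substituting into the employment equation gives employment = 6*subsidy - 29.
Substituting into the investment equation gives investment = -6*subsidy + 36.
This gives inflation = -24*subsidy + 142.
Require -24*subsidy + 142 ≤ 22, so subsidy ≥ 5.
The smallest integer in [1, 12] satisfying this is 5.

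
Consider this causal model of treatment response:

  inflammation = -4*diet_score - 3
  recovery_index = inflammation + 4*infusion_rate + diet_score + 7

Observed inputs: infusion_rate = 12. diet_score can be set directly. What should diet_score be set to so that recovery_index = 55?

Substituting into the recovery_index equation gives recovery_index = -3*diet_score + 52.
Solve -3*diet_score + 52 = 55: diet_score = (55 - 52) / -3 = -1.

diet_score = -1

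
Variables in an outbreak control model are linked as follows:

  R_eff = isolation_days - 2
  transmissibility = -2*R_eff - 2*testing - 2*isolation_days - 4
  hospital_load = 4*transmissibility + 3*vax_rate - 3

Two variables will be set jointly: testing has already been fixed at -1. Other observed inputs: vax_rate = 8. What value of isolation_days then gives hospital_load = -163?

With testing held at -1:
Substituting into the transmissibility equation gives transmissibility = -4*isolation_days + 2.
Substituting into the hospital_load equation gives hospital_load = -16*isolation_days + 29.
Solve -16*isolation_days + 29 = -163: isolation_days = (-163 - 29) / -16 = 12.

isolation_days = 12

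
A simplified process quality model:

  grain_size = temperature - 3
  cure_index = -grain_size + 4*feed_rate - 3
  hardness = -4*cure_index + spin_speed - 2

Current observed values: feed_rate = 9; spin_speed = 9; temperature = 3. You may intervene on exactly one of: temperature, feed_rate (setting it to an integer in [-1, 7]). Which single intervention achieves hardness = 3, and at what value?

set feed_rate = 1

Intervening on temperature: hardness = 4*temperature - 137. Reaching 3 requires temperature = 35, outside [-1, 7].
Intervening on feed_rate: with other inputs at their observed values, hardness = -16*feed_rate + 19. Solving for 3 gives feed_rate = 1, within [-1, 7].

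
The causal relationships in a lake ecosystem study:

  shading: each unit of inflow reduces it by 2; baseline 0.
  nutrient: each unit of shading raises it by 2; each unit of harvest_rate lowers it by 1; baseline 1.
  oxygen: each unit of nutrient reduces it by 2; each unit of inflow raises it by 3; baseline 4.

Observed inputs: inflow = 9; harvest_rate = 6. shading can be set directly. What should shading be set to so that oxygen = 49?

Intervening on shading fixes its value directly, overriding its dependence on inflow.
Substituting into the nutrient equation gives nutrient = 2*shading - 5.
Substituting into the oxygen equation gives oxygen = -4*shading + 41.
Solve -4*shading + 41 = 49: shading = (49 - 41) / -4 = -2.

shading = -2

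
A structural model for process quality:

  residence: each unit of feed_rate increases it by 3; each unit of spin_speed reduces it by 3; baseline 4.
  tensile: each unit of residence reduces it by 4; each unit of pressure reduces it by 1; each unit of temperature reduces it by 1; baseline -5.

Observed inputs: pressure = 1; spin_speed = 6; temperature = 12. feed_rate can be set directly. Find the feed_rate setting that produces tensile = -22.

Substituting into the residence equation gives residence = 3*feed_rate - 14.
tensile becomes -12*feed_rate + 38.
Solve -12*feed_rate + 38 = -22: feed_rate = (-22 - 38) / -12 = 5.

feed_rate = 5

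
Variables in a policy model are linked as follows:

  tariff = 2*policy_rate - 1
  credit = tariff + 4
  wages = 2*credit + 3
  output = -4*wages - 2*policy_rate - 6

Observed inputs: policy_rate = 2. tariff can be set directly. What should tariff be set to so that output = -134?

Intervening on tariff fixes its value directly, overriding its dependence on policy_rate.
Substituting into the wages equation gives wages = 2*tariff + 11.
Substituting into the output equation gives output = -8*tariff - 54.
Solve -8*tariff - 54 = -134: tariff = (-134 + 54) / -8 = 10.

tariff = 10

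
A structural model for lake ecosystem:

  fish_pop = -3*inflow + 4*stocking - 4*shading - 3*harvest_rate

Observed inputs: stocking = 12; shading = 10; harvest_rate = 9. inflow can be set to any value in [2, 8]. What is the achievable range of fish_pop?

-43 to -25

Substituting into the fish_pop equation gives fish_pop = -3*inflow - 19.
Linear in inflow, so extremes are at the endpoints: inflow = 2 gives fish_pop = -25; inflow = 8 gives fish_pop = -43.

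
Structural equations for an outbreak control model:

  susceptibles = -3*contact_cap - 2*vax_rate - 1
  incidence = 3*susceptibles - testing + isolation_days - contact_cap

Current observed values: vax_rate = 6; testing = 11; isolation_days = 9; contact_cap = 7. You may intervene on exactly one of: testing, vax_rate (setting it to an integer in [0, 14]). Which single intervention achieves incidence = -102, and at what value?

Intervening on testing: with other inputs at their observed values, incidence = -testing - 100. Solving for -102 gives testing = 2, within [0, 14].
Intervening on vax_rate: incidence = -6*vax_rate - 75. Reaching -102 requires vax_rate = 9/2, not an integer.

set testing = 2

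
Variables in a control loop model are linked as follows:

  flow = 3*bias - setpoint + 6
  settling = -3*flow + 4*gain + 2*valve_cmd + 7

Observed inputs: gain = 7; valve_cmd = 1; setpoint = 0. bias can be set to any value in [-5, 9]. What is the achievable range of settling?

-62 to 64

Substituting into the flow equation gives flow = 3*bias + 6.
Substituting into the settling equation gives settling = -9*bias + 19.
Linear in bias, so extremes are at the endpoints: bias = -5 gives settling = 64; bias = 9 gives settling = -62.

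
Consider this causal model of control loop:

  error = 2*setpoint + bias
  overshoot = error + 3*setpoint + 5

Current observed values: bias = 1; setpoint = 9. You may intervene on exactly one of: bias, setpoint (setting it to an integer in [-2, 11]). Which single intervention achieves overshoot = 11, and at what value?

Intervening on bias: overshoot = bias + 50. Reaching 11 requires bias = -39, outside [-2, 11].
Intervening on setpoint: with other inputs at their observed values, overshoot = 5*setpoint + 6. Solving for 11 gives setpoint = 1, within [-2, 11].

set setpoint = 1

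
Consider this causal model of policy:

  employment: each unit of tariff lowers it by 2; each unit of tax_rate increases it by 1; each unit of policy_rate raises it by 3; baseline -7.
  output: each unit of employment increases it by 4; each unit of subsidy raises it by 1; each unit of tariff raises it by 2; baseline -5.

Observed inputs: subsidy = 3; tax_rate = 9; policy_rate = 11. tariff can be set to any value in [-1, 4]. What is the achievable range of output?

114 to 144

Substituting into the employment equation gives employment = -2*tariff + 35.
Substituting into the output equation gives output = -6*tariff + 138.
Linear in tariff, so extremes are at the endpoints: tariff = -1 gives output = 144; tariff = 4 gives output = 114.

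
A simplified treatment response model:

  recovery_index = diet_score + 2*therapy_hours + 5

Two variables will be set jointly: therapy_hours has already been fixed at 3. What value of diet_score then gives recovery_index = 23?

With therapy_hours held at 3:
Substituting into the recovery_index equation gives recovery_index = diet_score + 11.
Solve diet_score + 11 = 23: diet_score = (23 - 11) / 1 = 12.

diet_score = 12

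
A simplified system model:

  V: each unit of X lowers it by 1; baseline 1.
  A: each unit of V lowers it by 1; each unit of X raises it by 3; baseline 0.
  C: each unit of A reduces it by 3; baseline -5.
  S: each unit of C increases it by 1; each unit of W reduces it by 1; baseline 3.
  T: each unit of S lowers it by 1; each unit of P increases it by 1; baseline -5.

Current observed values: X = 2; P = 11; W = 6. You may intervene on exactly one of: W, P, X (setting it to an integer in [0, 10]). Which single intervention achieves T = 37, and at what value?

Intervening on W: with other inputs at their observed values, T = W + 29. Solving for 37 gives W = 8, within [0, 10].
Intervening on P: T = P + 24. Reaching 37 requires P = 13, outside [0, 10].
Intervening on X: T = 12*X + 11. Reaching 37 requires X = 13/6, not an integer.

set W = 8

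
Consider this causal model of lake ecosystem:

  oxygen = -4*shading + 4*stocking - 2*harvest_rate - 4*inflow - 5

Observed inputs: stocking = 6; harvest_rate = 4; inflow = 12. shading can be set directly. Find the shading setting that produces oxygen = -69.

shading = 8

Substituting into the oxygen equation gives oxygen = -4*shading - 37.
Solve -4*shading - 37 = -69: shading = (-69 + 37) / -4 = 8.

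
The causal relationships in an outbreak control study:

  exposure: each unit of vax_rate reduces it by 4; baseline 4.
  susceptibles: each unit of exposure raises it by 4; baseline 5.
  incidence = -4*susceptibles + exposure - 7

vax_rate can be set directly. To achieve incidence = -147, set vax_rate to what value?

vax_rate = -1

Substituting into the susceptibles equation gives susceptibles = -16*vax_rate + 21.
Substituting into the incidence equation gives incidence = 60*vax_rate - 87.
Solve 60*vax_rate - 87 = -147: vax_rate = (-147 + 87) / 60 = -1.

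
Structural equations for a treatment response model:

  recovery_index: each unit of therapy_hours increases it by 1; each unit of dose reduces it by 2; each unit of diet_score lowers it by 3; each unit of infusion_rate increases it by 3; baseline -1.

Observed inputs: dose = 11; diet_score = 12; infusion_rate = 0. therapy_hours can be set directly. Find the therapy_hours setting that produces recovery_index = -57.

Substituting into the recovery_index equation gives recovery_index = therapy_hours - 59.
Solve therapy_hours - 59 = -57: therapy_hours = (-57 + 59) / 1 = 2.

therapy_hours = 2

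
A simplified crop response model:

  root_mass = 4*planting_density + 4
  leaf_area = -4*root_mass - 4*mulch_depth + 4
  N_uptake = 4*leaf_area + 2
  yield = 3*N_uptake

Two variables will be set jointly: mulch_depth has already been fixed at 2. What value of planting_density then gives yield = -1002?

With mulch_depth held at 2:
Substituting into the leaf_area equation gives leaf_area = -16*planting_density - 20.
Substituting into the N_uptake equation gives N_uptake = -64*planting_density - 78.
This gives yield = -192*planting_density - 234.
Solve -192*planting_density - 234 = -1002: planting_density = (-1002 + 234) / -192 = 4.

planting_density = 4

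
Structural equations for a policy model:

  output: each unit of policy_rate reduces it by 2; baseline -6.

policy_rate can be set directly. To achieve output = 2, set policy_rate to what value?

Solve -2*policy_rate - 6 = 2: policy_rate = (2 + 6) / -2 = -4.

policy_rate = -4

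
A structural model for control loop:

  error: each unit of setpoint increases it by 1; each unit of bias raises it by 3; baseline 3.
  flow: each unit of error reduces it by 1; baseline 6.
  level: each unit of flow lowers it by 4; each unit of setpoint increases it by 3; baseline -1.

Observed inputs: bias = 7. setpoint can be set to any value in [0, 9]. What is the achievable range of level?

71 to 134

Substituting into the error equation gives error = setpoint + 24.
Substituting into the flow equation gives flow = -setpoint - 18.
Substituting into the level equation gives level = 7*setpoint + 71.
Linear in setpoint, so extremes are at the endpoints: setpoint = 0 gives level = 71; setpoint = 9 gives level = 134.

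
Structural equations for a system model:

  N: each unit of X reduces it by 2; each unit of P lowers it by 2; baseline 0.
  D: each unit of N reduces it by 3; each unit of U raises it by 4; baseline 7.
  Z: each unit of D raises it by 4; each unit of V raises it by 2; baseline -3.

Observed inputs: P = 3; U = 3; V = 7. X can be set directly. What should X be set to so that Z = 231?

X = 3

Substituting into the N equation gives N = -2*X - 6.
This gives D = 6*X + 37.
Substituting into the Z equation gives Z = 24*X + 159.
Solve 24*X + 159 = 231: X = (231 - 159) / 24 = 3.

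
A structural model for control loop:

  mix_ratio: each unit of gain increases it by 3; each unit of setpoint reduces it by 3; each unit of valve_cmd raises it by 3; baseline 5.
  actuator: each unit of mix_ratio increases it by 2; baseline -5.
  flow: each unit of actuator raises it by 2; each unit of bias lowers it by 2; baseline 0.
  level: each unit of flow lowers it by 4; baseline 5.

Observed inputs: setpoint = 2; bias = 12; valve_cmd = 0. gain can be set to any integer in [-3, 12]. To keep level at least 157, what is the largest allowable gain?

gain = 0

Substituting into the mix_ratio equation gives mix_ratio = 3*gain - 1.
Substituting into the actuator equation gives actuator = 6*gain - 7.
Substituting into the flow equation gives flow = 12*gain - 38.
So level = -48*gain + 157.
Require -48*gain + 157 ≥ 157, so gain ≤ 0.
The largest integer in [-3, 12] satisfying this is 0.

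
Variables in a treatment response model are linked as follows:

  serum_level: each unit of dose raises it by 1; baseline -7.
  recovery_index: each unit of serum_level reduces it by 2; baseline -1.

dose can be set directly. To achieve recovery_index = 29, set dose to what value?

Substituting into the recovery_index equation gives recovery_index = -2*dose + 13.
Solve -2*dose + 13 = 29: dose = (29 - 13) / -2 = -8.

dose = -8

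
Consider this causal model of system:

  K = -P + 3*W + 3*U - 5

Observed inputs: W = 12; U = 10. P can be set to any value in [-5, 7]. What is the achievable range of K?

54 to 66

Substituting into the K equation gives K = -P + 61.
Linear in P, so extremes are at the endpoints: P = -5 gives K = 66; P = 7 gives K = 54.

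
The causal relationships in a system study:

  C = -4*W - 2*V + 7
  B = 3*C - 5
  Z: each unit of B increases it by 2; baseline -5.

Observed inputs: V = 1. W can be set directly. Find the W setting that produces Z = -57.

W = 3

Substituting into the C equation gives C = -4*W + 5.
This gives B = -12*W + 10.
Substituting into the Z equation gives Z = -24*W + 15.
Solve -24*W + 15 = -57: W = (-57 - 15) / -24 = 3.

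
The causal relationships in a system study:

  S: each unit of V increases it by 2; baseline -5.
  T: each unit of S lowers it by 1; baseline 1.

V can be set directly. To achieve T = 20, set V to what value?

Substituting into the T equation gives T = -2*V + 6.
Solve -2*V + 6 = 20: V = (20 - 6) / -2 = -7.

V = -7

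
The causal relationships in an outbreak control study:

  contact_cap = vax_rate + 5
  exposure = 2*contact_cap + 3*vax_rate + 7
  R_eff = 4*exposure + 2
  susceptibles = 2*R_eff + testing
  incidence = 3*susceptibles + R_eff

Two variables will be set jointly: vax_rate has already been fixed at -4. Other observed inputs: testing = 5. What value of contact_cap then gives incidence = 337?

With vax_rate held at -4:
Intervening on contact_cap fixes its value directly, overriding its dependence on vax_rate.
Substituting into the exposure equation gives exposure = 2*contact_cap - 5.
Substituting into the R_eff equation gives R_eff = 8*contact_cap - 18.
This gives susceptibles = 16*contact_cap - 31.
Substituting into the incidence equation gives incidence = 56*contact_cap - 111.
Solve 56*contact_cap - 111 = 337: contact_cap = (337 + 111) / 56 = 8.

contact_cap = 8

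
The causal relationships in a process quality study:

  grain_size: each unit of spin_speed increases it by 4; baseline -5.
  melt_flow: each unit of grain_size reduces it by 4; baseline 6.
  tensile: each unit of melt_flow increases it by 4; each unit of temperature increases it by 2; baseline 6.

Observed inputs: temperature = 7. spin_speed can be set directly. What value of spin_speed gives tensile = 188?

spin_speed = -1

Substituting into the melt_flow equation gives melt_flow = -16*spin_speed + 26.
So tensile = -64*spin_speed + 124.
Solve -64*spin_speed + 124 = 188: spin_speed = (188 - 124) / -64 = -1.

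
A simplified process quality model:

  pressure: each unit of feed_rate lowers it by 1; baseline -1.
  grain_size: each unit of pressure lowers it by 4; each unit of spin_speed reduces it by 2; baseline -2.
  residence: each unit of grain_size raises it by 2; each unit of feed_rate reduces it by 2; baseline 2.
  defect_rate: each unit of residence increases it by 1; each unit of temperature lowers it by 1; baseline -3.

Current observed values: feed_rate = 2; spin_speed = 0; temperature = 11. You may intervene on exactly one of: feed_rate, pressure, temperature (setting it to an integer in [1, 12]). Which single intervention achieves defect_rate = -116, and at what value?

set pressure = 12

Intervening on feed_rate: defect_rate = 6*feed_rate - 8. Reaching -116 requires feed_rate = -18, outside [1, 12].
Intervening on pressure: with other inputs at their observed values, defect_rate = -8*pressure - 20. Solving for -116 gives pressure = 12, within [1, 12].
Intervening on temperature: defect_rate = -temperature + 15. Reaching -116 requires temperature = 131, outside [1, 12].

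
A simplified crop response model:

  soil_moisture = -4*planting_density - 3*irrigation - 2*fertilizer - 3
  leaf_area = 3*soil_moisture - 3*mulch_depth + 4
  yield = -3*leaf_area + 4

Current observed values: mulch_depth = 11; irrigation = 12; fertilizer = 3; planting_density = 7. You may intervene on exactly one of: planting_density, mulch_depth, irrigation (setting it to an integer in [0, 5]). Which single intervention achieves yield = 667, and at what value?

Intervening on planting_density: yield = 36*planting_density + 496. Reaching 667 requires planting_density = 19/4, not an integer.
Intervening on mulch_depth: with other inputs at their observed values, yield = 9*mulch_depth + 649. Solving for 667 gives mulch_depth = 2, within [0, 5].
Intervening on irrigation: yield = 27*irrigation + 424. Reaching 667 requires irrigation = 9, outside [0, 5].

set mulch_depth = 2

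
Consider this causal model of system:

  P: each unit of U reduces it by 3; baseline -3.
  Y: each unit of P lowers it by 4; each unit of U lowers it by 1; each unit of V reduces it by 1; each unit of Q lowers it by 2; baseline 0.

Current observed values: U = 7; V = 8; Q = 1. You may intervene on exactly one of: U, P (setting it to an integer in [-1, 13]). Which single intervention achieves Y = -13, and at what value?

Intervening on U: Y = 11*U + 2. Reaching -13 requires U = -15/11, not an integer.
Intervening on P: with other inputs at their observed values, Y = -4*P - 17. Solving for -13 gives P = -1, within [-1, 13].

set P = -1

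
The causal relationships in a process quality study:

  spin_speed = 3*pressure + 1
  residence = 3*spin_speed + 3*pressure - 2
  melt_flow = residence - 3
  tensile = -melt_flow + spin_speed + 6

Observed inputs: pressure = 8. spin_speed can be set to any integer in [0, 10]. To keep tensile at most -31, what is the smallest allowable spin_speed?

spin_speed = 9

Intervening on spin_speed fixes its value directly, overriding its dependence on pressure.
Substituting into the residence equation gives residence = 3*spin_speed + 22.
melt_flow becomes 3*spin_speed + 19.
So tensile = -2*spin_speed - 13.
Require -2*spin_speed - 13 ≤ -31, so spin_speed ≥ 9.
The smallest integer in [0, 10] satisfying this is 9.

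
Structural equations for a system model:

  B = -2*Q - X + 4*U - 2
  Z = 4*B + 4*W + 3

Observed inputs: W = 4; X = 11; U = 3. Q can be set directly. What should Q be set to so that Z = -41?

Substituting into the B equation gives B = -2*Q - 1.
Substituting into the Z equation gives Z = -8*Q + 15.
Solve -8*Q + 15 = -41: Q = (-41 - 15) / -8 = 7.

Q = 7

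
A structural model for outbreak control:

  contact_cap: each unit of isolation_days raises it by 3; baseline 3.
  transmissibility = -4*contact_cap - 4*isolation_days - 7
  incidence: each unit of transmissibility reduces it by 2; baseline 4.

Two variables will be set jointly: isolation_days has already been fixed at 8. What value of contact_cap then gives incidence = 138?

contact_cap = 7

With isolation_days held at 8:
Intervening on contact_cap fixes its value directly, overriding its dependence on isolation_days.
Substituting into the transmissibility equation gives transmissibility = -4*contact_cap - 39.
Substituting into the incidence equation gives incidence = 8*contact_cap + 82.
Solve 8*contact_cap + 82 = 138: contact_cap = (138 - 82) / 8 = 7.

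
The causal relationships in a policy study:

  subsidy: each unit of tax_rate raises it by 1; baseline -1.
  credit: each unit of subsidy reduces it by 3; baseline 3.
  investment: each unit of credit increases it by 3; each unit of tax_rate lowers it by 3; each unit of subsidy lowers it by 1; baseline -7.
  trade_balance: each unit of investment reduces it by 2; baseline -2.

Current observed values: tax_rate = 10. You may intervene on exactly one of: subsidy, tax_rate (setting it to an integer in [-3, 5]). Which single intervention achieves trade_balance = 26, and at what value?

Intervening on subsidy: trade_balance = 20*subsidy + 54. Reaching 26 requires subsidy = -7/5, not an integer.
Intervening on tax_rate: with other inputs at their observed values, trade_balance = 26*tax_rate - 26. Solving for 26 gives tax_rate = 2, within [-3, 5].

set tax_rate = 2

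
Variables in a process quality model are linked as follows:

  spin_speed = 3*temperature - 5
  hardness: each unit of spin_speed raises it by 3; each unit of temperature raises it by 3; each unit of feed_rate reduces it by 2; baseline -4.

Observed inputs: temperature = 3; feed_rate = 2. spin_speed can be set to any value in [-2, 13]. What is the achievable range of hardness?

-5 to 40

Intervening on spin_speed fixes its value directly, overriding its dependence on temperature.
Substituting into the hardness equation gives hardness = 3*spin_speed + 1.
Linear in spin_speed, so extremes are at the endpoints: spin_speed = -2 gives hardness = -5; spin_speed = 13 gives hardness = 40.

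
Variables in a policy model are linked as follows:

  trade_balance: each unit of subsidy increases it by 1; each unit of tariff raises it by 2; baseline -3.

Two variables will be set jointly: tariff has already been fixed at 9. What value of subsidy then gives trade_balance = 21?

subsidy = 6

With tariff held at 9:
Substituting into the trade_balance equation gives trade_balance = subsidy + 15.
Solve subsidy + 15 = 21: subsidy = (21 - 15) / 1 = 6.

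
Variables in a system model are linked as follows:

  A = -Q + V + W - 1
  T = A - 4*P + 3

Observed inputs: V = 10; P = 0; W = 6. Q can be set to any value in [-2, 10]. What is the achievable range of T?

8 to 20

Substituting into the A equation gives A = -Q + 15.
T becomes -Q + 18.
Linear in Q, so extremes are at the endpoints: Q = -2 gives T = 20; Q = 10 gives T = 8.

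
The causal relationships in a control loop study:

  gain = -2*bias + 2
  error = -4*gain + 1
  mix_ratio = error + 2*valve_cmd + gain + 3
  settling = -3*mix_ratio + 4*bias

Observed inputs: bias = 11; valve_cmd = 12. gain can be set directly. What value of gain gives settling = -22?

Intervening on gain fixes its value directly, overriding its dependence on bias.
Substituting into the mix_ratio equation gives mix_ratio = -3*gain + 28.
Substituting into the settling equation gives settling = 9*gain - 40.
Solve 9*gain - 40 = -22: gain = (-22 + 40) / 9 = 2.

gain = 2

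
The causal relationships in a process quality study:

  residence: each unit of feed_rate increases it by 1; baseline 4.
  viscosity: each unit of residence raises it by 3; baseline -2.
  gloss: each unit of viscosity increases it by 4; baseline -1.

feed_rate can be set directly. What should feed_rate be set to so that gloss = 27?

Substituting into the viscosity equation gives viscosity = 3*feed_rate + 10.
gloss becomes 12*feed_rate + 39.
Solve 12*feed_rate + 39 = 27: feed_rate = (27 - 39) / 12 = -1.

feed_rate = -1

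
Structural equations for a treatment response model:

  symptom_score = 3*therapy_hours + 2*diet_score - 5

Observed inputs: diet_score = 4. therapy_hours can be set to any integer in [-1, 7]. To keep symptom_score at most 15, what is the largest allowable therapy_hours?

Substituting into the symptom_score equation gives symptom_score = 3*therapy_hours + 3.
Require 3*therapy_hours + 3 ≤ 15, so therapy_hours ≤ 4.
The largest integer in [-1, 7] satisfying this is 4.

therapy_hours = 4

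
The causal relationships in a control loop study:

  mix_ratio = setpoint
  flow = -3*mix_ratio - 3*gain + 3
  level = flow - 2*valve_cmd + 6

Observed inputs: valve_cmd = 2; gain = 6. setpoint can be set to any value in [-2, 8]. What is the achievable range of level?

Substituting into the flow equation gives flow = -3*setpoint - 15.
Substituting into the level equation gives level = -3*setpoint - 13.
Linear in setpoint, so extremes are at the endpoints: setpoint = -2 gives level = -7; setpoint = 8 gives level = -37.

-37 to -7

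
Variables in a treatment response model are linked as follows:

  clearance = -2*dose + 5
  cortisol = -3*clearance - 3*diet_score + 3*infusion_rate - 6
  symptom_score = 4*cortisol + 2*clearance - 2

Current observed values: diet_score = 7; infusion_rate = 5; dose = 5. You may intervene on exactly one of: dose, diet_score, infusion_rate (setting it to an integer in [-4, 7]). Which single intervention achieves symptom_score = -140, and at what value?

set dose = -2

Intervening on dose: with other inputs at their observed values, symptom_score = 20*dose - 100. Solving for -140 gives dose = -2, within [-4, 7].
Intervening on diet_score: symptom_score = -12*diet_score + 84. Reaching -140 requires diet_score = 56/3, not an integer.
Intervening on infusion_rate: symptom_score = 12*infusion_rate - 60. Reaching -140 requires infusion_rate = -20/3, not an integer.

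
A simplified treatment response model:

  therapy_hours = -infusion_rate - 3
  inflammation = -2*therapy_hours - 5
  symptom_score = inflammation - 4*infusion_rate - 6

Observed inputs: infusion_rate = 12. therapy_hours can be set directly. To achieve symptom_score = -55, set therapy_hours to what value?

Intervening on therapy_hours fixes its value directly, overriding its dependence on infusion_rate.
Substituting into the symptom_score equation gives symptom_score = -2*therapy_hours - 59.
Solve -2*therapy_hours - 59 = -55: therapy_hours = (-55 + 59) / -2 = -2.

therapy_hours = -2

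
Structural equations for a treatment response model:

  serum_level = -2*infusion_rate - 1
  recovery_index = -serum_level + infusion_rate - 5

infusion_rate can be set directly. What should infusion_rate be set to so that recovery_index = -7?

Substituting into the recovery_index equation gives recovery_index = 3*infusion_rate - 4.
Solve 3*infusion_rate - 4 = -7: infusion_rate = (-7 + 4) / 3 = -1.

infusion_rate = -1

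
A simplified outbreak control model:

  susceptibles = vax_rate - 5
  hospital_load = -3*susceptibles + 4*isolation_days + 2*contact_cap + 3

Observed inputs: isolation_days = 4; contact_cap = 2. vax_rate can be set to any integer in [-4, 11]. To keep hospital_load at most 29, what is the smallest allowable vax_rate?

Substituting into the hospital_load equation gives hospital_load = -3*vax_rate + 38.
Require -3*vax_rate + 38 ≤ 29, so vax_rate ≥ 3.
The smallest integer in [-4, 11] satisfying this is 3.

vax_rate = 3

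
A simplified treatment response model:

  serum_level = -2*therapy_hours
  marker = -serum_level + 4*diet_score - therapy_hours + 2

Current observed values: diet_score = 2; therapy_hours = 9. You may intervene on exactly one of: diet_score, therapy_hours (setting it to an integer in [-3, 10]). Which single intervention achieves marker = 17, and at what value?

set therapy_hours = 7

Intervening on diet_score: marker = 4*diet_score + 11. Reaching 17 requires diet_score = 3/2, not an integer.
Intervening on therapy_hours: with other inputs at their observed values, marker = therapy_hours + 10. Solving for 17 gives therapy_hours = 7, within [-3, 10].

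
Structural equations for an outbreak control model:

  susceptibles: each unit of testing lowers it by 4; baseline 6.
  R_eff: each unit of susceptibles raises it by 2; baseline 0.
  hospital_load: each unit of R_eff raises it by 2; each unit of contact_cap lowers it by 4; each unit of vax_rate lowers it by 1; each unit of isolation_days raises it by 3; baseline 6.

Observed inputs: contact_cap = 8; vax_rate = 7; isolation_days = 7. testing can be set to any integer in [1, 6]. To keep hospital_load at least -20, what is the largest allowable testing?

testing = 2

Substituting into the R_eff equation gives R_eff = -8*testing + 12.
Substituting into the hospital_load equation gives hospital_load = -16*testing + 12.
Require -16*testing + 12 ≥ -20, so testing ≤ 2.
The largest integer in [1, 6] satisfying this is 2.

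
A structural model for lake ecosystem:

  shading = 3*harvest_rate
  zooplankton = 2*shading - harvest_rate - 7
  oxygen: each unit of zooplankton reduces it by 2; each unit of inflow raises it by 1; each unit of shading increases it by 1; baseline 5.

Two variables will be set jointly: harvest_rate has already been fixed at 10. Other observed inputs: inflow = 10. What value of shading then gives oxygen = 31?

shading = 6

With harvest_rate held at 10:
Intervening on shading fixes its value directly, overriding its dependence on harvest_rate.
Substituting into the zooplankton equation gives zooplankton = 2*shading - 17.
Substituting into the oxygen equation gives oxygen = -3*shading + 49.
Solve -3*shading + 49 = 31: shading = (31 - 49) / -3 = 6.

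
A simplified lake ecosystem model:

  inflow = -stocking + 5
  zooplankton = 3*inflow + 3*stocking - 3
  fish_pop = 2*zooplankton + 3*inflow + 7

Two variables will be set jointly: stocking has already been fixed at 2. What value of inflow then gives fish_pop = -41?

With stocking held at 2:
Intervening on inflow fixes its value directly, overriding its dependence on stocking.
Substituting into the zooplankton equation gives zooplankton = 3*inflow + 3.
fish_pop becomes 9*inflow + 13.
Solve 9*inflow + 13 = -41: inflow = (-41 - 13) / 9 = -6.

inflow = -6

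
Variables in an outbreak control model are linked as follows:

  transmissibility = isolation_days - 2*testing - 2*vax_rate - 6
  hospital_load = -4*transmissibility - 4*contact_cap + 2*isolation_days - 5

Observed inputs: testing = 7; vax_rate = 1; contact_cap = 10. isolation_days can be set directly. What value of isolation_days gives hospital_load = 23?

isolation_days = 10

Substituting into the transmissibility equation gives transmissibility = isolation_days - 22.
hospital_load becomes -2*isolation_days + 43.
Solve -2*isolation_days + 43 = 23: isolation_days = (23 - 43) / -2 = 10.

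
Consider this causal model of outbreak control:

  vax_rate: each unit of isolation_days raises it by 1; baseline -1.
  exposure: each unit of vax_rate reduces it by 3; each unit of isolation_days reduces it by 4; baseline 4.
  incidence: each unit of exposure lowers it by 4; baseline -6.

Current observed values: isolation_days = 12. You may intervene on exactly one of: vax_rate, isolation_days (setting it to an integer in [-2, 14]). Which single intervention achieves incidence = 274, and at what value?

set isolation_days = 11

Intervening on vax_rate: incidence = 12*vax_rate + 170. Reaching 274 requires vax_rate = 26/3, not an integer.
Intervening on isolation_days: with other inputs at their observed values, incidence = 28*isolation_days - 34. Solving for 274 gives isolation_days = 11, within [-2, 14].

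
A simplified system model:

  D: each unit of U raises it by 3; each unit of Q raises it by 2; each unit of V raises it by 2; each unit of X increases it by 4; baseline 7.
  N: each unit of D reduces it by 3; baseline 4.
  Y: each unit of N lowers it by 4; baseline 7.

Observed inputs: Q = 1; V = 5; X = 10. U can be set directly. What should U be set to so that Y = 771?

Substituting into the D equation gives D = 3*U + 59.
Substituting into the N equation gives N = -9*U - 173.
Y becomes 36*U + 699.
Solve 36*U + 699 = 771: U = (771 - 699) / 36 = 2.

U = 2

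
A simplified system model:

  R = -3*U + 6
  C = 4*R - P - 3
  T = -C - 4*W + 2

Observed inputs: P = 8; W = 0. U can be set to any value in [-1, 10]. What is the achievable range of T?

-23 to 109

Substituting into the C equation gives C = -12*U + 13.
T becomes 12*U - 11.
Linear in U, so extremes are at the endpoints: U = -1 gives T = -23; U = 10 gives T = 109.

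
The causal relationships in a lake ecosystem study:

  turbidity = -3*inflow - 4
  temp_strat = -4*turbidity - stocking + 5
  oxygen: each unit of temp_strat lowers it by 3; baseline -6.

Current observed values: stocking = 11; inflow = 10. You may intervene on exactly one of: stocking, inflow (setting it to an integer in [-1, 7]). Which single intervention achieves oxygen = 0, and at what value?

Intervening on stocking: oxygen = 3*stocking - 429. Reaching 0 requires stocking = 143, outside [-1, 7].
Intervening on inflow: with other inputs at their observed values, oxygen = -36*inflow - 36. Solving for 0 gives inflow = -1, within [-1, 7].

set inflow = -1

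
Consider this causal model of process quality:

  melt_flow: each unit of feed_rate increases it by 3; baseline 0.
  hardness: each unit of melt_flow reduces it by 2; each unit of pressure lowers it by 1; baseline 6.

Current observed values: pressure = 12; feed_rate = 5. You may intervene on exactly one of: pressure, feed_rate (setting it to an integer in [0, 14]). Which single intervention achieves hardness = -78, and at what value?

Intervening on pressure: hardness = -pressure - 24. Reaching -78 requires pressure = 54, outside [0, 14].
Intervening on feed_rate: with other inputs at their observed values, hardness = -6*feed_rate - 6. Solving for -78 gives feed_rate = 12, within [0, 14].

set feed_rate = 12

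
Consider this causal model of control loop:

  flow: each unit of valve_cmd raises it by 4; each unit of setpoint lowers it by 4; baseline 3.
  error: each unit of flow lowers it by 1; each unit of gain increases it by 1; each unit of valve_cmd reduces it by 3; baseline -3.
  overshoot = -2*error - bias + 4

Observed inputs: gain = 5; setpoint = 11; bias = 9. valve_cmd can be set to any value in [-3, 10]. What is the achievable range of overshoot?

-133 to 49

Substituting into the flow equation gives flow = 4*valve_cmd - 41.
This gives error = -7*valve_cmd + 43.
This gives overshoot = 14*valve_cmd - 91.
Linear in valve_cmd, so extremes are at the endpoints: valve_cmd = -3 gives overshoot = -133; valve_cmd = 10 gives overshoot = 49.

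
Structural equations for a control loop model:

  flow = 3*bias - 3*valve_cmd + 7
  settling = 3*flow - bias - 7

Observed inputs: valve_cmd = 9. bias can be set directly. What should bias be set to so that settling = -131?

bias = -8

Substituting into the flow equation gives flow = 3*bias - 20.
Substituting into the settling equation gives settling = 8*bias - 67.
Solve 8*bias - 67 = -131: bias = (-131 + 67) / 8 = -8.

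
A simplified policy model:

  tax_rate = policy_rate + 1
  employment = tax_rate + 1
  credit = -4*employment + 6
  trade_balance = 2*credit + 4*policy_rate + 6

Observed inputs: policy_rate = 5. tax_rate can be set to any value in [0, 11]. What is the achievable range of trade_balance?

Intervening on tax_rate fixes its value directly, overriding its dependence on policy_rate.
Substituting into the credit equation gives credit = -4*tax_rate + 2.
trade_balance becomes -8*tax_rate + 30.
Linear in tax_rate, so extremes are at the endpoints: tax_rate = 0 gives trade_balance = 30; tax_rate = 11 gives trade_balance = -58.

-58 to 30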